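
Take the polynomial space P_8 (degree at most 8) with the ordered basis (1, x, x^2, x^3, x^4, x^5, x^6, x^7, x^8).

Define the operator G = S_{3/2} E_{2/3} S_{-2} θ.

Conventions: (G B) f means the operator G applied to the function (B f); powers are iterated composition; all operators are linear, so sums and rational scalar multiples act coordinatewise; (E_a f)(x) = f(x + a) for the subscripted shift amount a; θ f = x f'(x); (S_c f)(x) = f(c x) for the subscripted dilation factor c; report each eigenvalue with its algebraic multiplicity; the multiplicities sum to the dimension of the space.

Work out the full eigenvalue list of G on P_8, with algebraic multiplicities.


image of 1: 0
image of x: -3x - 4/3
image of x^2: 18x^2 + 16x + 32/9
image of x^3: -81x^3 - 108x^2 - 48x - 64/9
image of x^4: 324x^4 + 576x^3 + 384x^2 + (1024/9)x + 1024/81
image of x^5: -1215x^5 - 2700x^4 - 2400x^3 - (3200/3)x^2 - (6400/27)x - 5120/243
image of x^6: 4374x^6 + 11664x^5 + 12960x^4 + 7680x^3 + 2560x^2 + (4096/9)x + 8192/243
image of x^7: -15309x^7 - 47628x^6 - 63504x^5 - 47040x^4 - (62720/3)x^3 - (50176/9)x^2 - (200704/243)x - 114688/2187
image of x^8: 52488x^8 + 186624x^7 + 290304x^6 + 258048x^5 + 143360x^4 + (458752/9)x^3 + (917504/81)x^2 + (1048576/729)x + 524288/6561
the matrix is upper triangular; its diagonal is (0, -3, 18, -81, 324, -1215, 4374, -15309, 52488)
for a triangular matrix the eigenvalues are the diagonal entries, with algebraic multiplicity their repetition count

λ = -15309 (multiplicity 1), λ = -1215 (multiplicity 1), λ = -81 (multiplicity 1), λ = -3 (multiplicity 1), λ = 0 (multiplicity 1), λ = 18 (multiplicity 1), λ = 324 (multiplicity 1), λ = 4374 (multiplicity 1), λ = 52488 (multiplicity 1)


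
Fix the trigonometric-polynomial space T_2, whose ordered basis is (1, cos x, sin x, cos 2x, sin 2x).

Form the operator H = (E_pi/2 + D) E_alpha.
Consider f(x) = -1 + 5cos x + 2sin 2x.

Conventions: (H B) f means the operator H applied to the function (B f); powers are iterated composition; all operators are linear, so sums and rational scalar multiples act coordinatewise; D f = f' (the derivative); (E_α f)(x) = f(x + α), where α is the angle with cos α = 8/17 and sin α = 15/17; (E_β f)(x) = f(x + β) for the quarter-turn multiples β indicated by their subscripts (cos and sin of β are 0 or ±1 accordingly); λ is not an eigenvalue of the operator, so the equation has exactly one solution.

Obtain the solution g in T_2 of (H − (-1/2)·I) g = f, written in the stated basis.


write g with unknown coordinates in the stated basis and equate coefficients in (H − (-1/2)·I) g = f
solving from the highest basis element down gives g = -2/3 - (430/169)cos x + (320/169)sin x + (4496/4793)cos 2x - (1396/4793)sin 2x
check: H g = -2/3 + (1060/169)cos x - (160/169)sin x - (2248/4793)cos 2x + (10284/4793)sin 2x
so H g − (-1/2)·g = -1 + 5cos x + 2sin 2x = f ✓

the image equals g(x) = -2/3 - (430/169)cos x + (320/169)sin x + (4496/4793)cos 2x - (1396/4793)sin 2x


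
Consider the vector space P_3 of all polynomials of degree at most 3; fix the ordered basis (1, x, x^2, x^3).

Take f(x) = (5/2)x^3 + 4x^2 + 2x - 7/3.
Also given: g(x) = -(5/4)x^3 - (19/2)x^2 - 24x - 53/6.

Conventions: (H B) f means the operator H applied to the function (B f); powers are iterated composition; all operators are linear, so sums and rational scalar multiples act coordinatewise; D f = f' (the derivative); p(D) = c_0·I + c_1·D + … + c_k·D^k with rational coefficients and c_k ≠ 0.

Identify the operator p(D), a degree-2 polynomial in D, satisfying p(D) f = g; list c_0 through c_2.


D^0 f = (5/2)x^3 + 4x^2 + 2x - 7/3
D^1 f = (15/2)x^2 + 8x + 2
D^2 f = 15x + 8
matching coefficients of g against c_0 f + c_1 Df + … from the top degree down determines the c_i
solution: c_0 = -1/2, c_1 = -1, c_2 = -1

c_0 = -1/2, c_1 = -1, c_2 = -1


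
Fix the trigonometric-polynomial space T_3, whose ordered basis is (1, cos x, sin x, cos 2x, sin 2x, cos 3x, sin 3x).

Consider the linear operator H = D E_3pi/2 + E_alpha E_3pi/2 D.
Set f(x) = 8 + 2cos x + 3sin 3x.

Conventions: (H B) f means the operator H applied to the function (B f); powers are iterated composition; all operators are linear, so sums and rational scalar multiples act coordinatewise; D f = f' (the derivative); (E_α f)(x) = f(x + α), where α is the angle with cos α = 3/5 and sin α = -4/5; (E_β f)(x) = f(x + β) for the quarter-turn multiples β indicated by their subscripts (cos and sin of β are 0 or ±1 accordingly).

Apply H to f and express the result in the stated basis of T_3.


the result is g(x) = (16/5)cos x + (8/5)sin x + (396/125)cos 3x - (72/125)sin 3x

E_3pi/2 f = 8 + 2sin x + 3cos 3x
D E_3pi/2 f = 2cos x - 9sin 3x
D f = -2sin x + 9cos 3x
E_3pi/2 D f = 2cos x - 9sin 3x
E_alpha E_3pi/2 D f = (6/5)cos x + (8/5)sin x + (396/125)cos 3x + (1053/125)sin 3x
(D E_3pi/2 + E_alpha E_3pi/2 D) f = (16/5)cos x + (8/5)sin x + (396/125)cos 3x - (72/125)sin 3x


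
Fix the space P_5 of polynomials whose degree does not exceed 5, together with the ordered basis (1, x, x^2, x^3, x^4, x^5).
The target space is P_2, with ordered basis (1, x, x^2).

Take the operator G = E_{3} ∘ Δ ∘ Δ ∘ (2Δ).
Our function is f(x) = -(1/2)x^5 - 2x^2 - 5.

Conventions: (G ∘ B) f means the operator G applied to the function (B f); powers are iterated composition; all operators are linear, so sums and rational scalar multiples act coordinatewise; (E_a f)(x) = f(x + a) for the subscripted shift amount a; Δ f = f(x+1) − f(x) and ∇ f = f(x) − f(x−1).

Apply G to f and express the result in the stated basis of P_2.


Δ f = -(5/2)x^4 - 5x^3 - 5x^2 - (13/2)x - 5/2
(2Δ) f = -5x^4 - 10x^3 - 10x^2 - 13x - 5
Δ (2Δ) f = -20x^3 - 60x^2 - 70x - 38
Δ Δ (2Δ) f = -60x^2 - 180x - 150
E_{3} Δ Δ (2Δ) f = -60x^2 - 540x - 1230

the image equals g(x) = -60x^2 - 540x - 1230


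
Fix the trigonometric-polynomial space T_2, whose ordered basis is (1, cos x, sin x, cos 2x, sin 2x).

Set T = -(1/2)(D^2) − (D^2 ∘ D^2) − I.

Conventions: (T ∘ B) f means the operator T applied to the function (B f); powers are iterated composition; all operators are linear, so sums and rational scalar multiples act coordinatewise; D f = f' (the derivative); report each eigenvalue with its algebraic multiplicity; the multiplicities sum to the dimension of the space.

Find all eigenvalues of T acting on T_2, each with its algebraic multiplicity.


λ = -15 (multiplicity 2), λ = -3/2 (multiplicity 2), λ = -1 (multiplicity 1)

image of 1: -1
image of cos x: -(3/2)cos x
image of sin x: -(3/2)sin x
image of cos 2x: -15cos 2x
image of sin 2x: -15sin 2x
the matrix is diagonal; its diagonal is (-1, -3/2, -3/2, -15, -15)
for a triangular matrix the eigenvalues are the diagonal entries, with algebraic multiplicity their repetition count


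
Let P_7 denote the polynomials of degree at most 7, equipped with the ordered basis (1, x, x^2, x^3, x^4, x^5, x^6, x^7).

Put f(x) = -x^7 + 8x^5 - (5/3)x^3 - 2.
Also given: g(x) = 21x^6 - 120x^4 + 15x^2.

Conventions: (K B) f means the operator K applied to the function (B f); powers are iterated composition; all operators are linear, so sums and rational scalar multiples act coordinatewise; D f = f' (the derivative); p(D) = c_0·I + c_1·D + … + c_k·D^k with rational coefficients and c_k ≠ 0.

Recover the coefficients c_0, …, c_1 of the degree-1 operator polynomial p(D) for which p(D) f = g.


p(D) = -3·D, i.e. c_0 = 0, c_1 = -3

D^0 f = -x^7 + 8x^5 - (5/3)x^3 - 2
D^1 f = -7x^6 + 40x^4 - 5x^2
matching coefficients of g against c_0 f + c_1 Df + … from the top degree down determines the c_i
solution: c_0 = 0, c_1 = -3


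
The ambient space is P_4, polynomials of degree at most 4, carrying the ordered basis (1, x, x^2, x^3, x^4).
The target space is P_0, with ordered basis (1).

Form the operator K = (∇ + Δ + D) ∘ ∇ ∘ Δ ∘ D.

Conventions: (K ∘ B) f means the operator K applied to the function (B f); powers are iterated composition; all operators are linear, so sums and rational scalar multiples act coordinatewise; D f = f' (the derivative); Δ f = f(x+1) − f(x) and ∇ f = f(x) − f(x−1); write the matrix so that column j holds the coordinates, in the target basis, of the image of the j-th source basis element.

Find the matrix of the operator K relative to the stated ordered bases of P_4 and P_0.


image of 1: 0
image of x: 0
image of x^2: 0
image of x^3: 0
image of x^4: 72
each image's coordinates form column j of the matrix

the matrix is [[0, 0, 0, 0, 72]] (rows listed top to bottom)


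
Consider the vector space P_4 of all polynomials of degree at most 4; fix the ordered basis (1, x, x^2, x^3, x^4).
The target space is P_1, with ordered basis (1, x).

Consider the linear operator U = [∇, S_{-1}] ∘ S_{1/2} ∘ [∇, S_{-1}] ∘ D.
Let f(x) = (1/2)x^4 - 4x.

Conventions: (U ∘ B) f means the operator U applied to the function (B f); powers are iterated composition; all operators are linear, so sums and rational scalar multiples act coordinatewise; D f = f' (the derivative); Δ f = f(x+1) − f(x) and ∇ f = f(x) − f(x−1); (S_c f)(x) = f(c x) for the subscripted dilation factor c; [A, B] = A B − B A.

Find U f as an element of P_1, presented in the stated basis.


the result is g(x) = -12x

D f = 2x^3 - 4
S_{-1} D f = -2x^3 - 4
∇ S_{-1} D f = -6x^2 + 6x - 2
∇ D f = 6x^2 - 6x + 2
S_{-1} ∇ D f = 6x^2 + 6x + 2
[∇, S_{-1}] D f = -12x^2 - 4
S_{1/2} [∇, S_{-1}] D f = -3x^2 - 4
S_{-1} S_{1/2} [∇, S_{-1}] D f = -3x^2 - 4
∇ S_{-1} S_{1/2} [∇, S_{-1}] D f = -6x + 3
∇ S_{1/2} [∇, S_{-1}] D f = -6x + 3
S_{-1} ∇ S_{1/2} [∇, S_{-1}] D f = 6x + 3
[∇, S_{-1}] S_{1/2} [∇, S_{-1}] D f = -12x


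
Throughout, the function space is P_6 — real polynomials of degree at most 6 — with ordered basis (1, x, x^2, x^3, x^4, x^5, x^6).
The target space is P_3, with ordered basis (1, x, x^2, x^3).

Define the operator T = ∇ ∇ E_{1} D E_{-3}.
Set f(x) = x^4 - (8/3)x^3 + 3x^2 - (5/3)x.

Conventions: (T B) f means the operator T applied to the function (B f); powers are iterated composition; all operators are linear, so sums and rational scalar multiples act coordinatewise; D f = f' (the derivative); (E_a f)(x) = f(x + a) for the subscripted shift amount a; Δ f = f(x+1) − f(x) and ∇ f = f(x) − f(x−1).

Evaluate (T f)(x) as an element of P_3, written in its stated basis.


E_{-3} f = x^4 - (44/3)x^3 + 81x^2 - (599/3)x + 185
D E_{-3} f = 4x^3 - 44x^2 + 162x - 599/3
E_{1} D E_{-3} f = 4x^3 - 32x^2 + 86x - 233/3
∇ (E_{1} D E_{-3}) f = 12x^2 - 76x + 122
∇ ∇ (E_{1} D E_{-3}) f = 24x - 88

the result is g(x) = 24x - 88


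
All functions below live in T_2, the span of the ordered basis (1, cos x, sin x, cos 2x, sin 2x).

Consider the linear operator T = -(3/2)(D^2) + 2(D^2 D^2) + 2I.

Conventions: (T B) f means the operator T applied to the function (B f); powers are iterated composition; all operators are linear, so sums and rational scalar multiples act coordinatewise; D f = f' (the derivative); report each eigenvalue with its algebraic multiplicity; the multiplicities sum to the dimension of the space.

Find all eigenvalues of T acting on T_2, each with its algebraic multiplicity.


image of 1: 2
image of cos x: (11/2)cos x
image of sin x: (11/2)sin x
image of cos 2x: 40cos 2x
image of sin 2x: 40sin 2x
the matrix is diagonal; its diagonal is (2, 11/2, 11/2, 40, 40)
for a triangular matrix the eigenvalues are the diagonal entries, with algebraic multiplicity their repetition count

λ = 2 (multiplicity 1), λ = 11/2 (multiplicity 2), λ = 40 (multiplicity 2)


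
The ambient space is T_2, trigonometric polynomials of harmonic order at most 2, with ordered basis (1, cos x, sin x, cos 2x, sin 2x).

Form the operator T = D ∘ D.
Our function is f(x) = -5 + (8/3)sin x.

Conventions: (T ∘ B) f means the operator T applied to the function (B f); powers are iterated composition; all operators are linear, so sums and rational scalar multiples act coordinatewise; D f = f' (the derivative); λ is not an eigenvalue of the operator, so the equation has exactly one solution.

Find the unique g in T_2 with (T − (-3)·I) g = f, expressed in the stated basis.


the image equals g(x) = -5/3 + (4/3)sin x

write g with unknown coordinates in the stated basis and equate coefficients in (T − (-3)·I) g = f
solving from the highest basis element down gives g = -5/3 + (4/3)sin x
check: T g = -(4/3)sin x
so T g − (-3)·g = -5 + (8/3)sin x = f ✓


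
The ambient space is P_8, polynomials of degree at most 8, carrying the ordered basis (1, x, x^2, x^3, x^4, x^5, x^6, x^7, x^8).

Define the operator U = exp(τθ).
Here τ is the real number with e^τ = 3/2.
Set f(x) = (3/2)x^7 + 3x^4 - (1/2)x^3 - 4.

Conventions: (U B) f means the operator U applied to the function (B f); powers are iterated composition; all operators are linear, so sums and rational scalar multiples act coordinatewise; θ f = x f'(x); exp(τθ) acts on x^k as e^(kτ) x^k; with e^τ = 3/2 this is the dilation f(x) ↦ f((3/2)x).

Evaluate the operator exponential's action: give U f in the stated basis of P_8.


g(x) = (6561/256)x^7 + (243/16)x^4 - (27/16)x^3 - 4

exp(τθ) x^k = e^(kτ) x^k; with e^τ = 3/2 this sends x^k to (3/2)^k x^k
x^3 ↦ 27/8 x^3
x^4 ↦ 81/16 x^4
x^7 ↦ 2187/128 x^7
applying this coordinatewise to f: exp(τθ) f = (6561/256)x^7 + (243/16)x^4 - (27/16)x^3 - 4


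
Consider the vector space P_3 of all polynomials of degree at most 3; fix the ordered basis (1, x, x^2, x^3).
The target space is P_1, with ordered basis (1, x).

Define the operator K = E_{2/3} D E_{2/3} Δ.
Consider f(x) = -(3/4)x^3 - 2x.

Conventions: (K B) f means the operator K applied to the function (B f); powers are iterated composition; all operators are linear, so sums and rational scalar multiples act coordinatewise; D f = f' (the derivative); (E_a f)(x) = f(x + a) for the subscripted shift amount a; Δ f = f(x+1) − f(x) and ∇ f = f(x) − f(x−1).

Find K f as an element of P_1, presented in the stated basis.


the result is g(x) = -(9/2)x - 33/4

Δ f = -(9/4)x^2 - (9/4)x - 11/4
E_{2/3} Δ f = -(9/4)x^2 - (21/4)x - 21/4
D (E_{2/3} Δ) f = -(9/2)x - 21/4
E_{2/3} D (E_{2/3} Δ) f = -(9/2)x - 33/4


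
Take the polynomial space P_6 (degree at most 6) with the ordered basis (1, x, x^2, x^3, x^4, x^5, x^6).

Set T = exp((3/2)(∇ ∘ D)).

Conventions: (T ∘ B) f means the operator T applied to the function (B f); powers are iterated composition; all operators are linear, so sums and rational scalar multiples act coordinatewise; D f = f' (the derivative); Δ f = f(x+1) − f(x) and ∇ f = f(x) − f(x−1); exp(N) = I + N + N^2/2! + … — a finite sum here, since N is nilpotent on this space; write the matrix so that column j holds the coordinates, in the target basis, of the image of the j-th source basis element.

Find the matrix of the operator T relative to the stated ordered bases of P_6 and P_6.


the matrix is [[1, 0, 3, -9/2, 33, -285/2, 1773/2]; [0, 1, 0, 9, -18, 165, -855]; [0, 0, 1, 0, 18, -45, 495]; [0, 0, 0, 1, 0, 30, -90]; [0, 0, 0, 0, 1, 0, 45]; [0, 0, 0, 0, 0, 1, 0]; [0, 0, 0, 0, 0, 0, 1]] (rows listed top to bottom)

image of 1: 1
image of x: x
image of x^2: x^2 + 3
image of x^3: x^3 + 9x - 9/2
image of x^4: x^4 + 18x^2 - 18x + 33
image of x^5: x^5 + 30x^3 - 45x^2 + 165x - 285/2
image of x^6: x^6 + 45x^4 - 90x^3 + 495x^2 - 855x + 1773/2
each image's coordinates form column j of the matrix


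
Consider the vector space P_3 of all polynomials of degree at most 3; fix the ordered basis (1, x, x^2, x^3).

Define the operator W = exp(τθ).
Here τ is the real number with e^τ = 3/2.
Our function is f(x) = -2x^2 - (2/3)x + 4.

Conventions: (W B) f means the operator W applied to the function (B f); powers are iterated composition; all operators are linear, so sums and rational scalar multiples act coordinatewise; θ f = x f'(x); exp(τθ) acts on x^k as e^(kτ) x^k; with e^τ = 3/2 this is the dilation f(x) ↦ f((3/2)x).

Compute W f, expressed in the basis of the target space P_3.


exp(τθ) x^k = e^(kτ) x^k; with e^τ = 3/2 this sends x^k to (3/2)^k x^k
x ↦ 3/2 x
x^2 ↦ 9/4 x^2
applying this coordinatewise to f: exp(τθ) f = -(9/2)x^2 - x + 4

the result is g(x) = -(9/2)x^2 - x + 4


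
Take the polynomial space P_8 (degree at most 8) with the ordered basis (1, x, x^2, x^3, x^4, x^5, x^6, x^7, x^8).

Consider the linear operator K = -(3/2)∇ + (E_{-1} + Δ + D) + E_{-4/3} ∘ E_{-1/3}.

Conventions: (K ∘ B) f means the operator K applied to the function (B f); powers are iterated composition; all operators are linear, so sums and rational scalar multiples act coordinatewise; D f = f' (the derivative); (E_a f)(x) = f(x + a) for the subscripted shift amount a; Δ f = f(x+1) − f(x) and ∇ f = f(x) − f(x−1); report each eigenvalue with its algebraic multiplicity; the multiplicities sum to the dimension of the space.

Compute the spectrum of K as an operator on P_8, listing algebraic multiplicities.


λ = 2 (multiplicity 9)

image of 1: 2
image of x: 2x - 13/6
image of x^2: 2x^2 - (13/3)x + 113/18
image of x^3: 2x^3 - (13/2)x^2 + (113/6)x - 331/54
image of x^4: 2x^4 - (26/3)x^3 + (113/3)x^2 - (662/27)x + 1817/162
image of x^5: 2x^5 - (65/6)x^4 + (565/9)x^3 - (1655/27)x^2 + (9085/162)x - 6979/486
image of x^6: 2x^6 - 13x^5 + (565/6)x^4 - (3310/27)x^3 + (9085/54)x^2 - (6979/81)x + 36353/1458
image of x^7: 2x^7 - (91/6)x^6 + (791/6)x^5 - (11585/54)x^4 + (63595/162)x^3 - (48853/162)x^2 + (254471/1458)x - 162811/4374
image of x^8: 2x^8 - (52/3)x^7 + (1582/9)x^6 - (9268/27)x^5 + (63595/81)x^4 - (195412/243)x^3 + (508942/729)x^2 - (651244/2187)x + 827177/13122
the matrix is upper triangular; its diagonal is (2, 2, 2, 2, 2, 2, 2, 2, 2)
for a triangular matrix the eigenvalues are the diagonal entries, with algebraic multiplicity their repetition count


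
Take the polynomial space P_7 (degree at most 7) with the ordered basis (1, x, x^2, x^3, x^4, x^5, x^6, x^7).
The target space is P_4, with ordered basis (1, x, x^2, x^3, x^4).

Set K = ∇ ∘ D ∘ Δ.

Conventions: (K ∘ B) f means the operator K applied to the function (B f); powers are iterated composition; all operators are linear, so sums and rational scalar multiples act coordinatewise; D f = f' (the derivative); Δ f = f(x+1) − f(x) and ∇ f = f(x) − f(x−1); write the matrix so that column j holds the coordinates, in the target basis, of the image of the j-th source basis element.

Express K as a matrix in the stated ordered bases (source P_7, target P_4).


image of 1: 0
image of x: 0
image of x^2: 0
image of x^3: 6
image of x^4: 24x
image of x^5: 60x^2 + 10
image of x^6: 120x^3 + 60x
image of x^7: 210x^4 + 210x^2 + 14
each image's coordinates form column j of the matrix

the matrix is [[0, 0, 0, 6, 0, 10, 0, 14]; [0, 0, 0, 0, 24, 0, 60, 0]; [0, 0, 0, 0, 0, 60, 0, 210]; [0, 0, 0, 0, 0, 0, 120, 0]; [0, 0, 0, 0, 0, 0, 0, 210]] (rows listed top to bottom)


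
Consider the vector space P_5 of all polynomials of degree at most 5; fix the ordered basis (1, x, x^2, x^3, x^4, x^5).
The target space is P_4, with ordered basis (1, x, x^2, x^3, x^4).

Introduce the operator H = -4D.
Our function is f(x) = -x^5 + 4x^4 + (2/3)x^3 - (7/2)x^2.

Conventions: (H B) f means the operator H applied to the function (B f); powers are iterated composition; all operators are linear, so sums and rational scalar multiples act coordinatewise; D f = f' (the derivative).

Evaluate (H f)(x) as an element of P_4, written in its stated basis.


the image equals g(x) = 20x^4 - 64x^3 - 8x^2 + 28x

D f = -5x^4 + 16x^3 + 2x^2 - 7x
(-4D) f = 20x^4 - 64x^3 - 8x^2 + 28x


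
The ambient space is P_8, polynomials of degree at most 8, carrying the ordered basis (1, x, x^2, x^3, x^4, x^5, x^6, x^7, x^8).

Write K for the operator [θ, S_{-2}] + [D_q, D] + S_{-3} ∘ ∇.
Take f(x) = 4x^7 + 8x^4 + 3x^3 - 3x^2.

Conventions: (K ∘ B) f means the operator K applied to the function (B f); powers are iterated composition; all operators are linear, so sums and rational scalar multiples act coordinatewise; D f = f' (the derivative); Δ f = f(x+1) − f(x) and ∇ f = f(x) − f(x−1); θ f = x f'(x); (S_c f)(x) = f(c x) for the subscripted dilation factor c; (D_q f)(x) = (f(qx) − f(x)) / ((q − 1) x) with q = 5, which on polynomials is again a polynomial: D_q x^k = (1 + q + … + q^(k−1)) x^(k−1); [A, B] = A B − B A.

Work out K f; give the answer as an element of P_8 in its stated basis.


S_{-2} f = -512x^7 + 128x^4 - 24x^3 - 12x^2
θ S_{-2} f = -3584x^7 + 512x^4 - 72x^3 - 24x^2
θ f = 28x^7 + 32x^4 + 9x^3 - 6x^2
S_{-2} θ f = -3584x^7 + 512x^4 - 72x^3 - 24x^2
[θ, S_{-2}] f = 0
D f = 28x^6 + 32x^3 + 9x^2 - 6x
D_q D f = 109368x^5 + 992x^2 + 54x - 6
D_q f = 78124x^6 + 1248x^3 + 93x^2 - 18x
D D_q f = 468744x^5 + 3744x^2 + 186x - 18
[D_q, D] f = -359376x^5 - 2752x^2 - 132x + 12
∇ f = 28x^6 - 84x^5 + 140x^4 - 108x^3 + 45x^2 - 11x + 2
S_{-3} ∇ f = 20412x^6 + 20412x^5 + 11340x^4 + 2916x^3 + 405x^2 + 33x + 2
([θ, S_{-2}] + [D_q, D] + S_{-3} ∘ ∇) f = 20412x^6 - 338964x^5 + 11340x^4 + 2916x^3 - 2347x^2 - 99x + 14

the image equals g(x) = 20412x^6 - 338964x^5 + 11340x^4 + 2916x^3 - 2347x^2 - 99x + 14


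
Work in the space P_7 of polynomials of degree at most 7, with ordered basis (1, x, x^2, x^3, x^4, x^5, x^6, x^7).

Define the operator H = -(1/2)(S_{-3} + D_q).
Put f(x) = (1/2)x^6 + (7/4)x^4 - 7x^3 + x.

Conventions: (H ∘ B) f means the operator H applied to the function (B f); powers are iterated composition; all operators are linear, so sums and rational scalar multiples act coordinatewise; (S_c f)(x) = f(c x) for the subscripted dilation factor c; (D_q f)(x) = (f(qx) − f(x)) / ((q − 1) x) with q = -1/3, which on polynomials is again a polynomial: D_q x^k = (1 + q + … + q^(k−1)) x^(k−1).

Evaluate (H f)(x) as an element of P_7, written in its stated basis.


the result is g(x) = -(729/4)x^6 - (91/486)x^5 - (567/8)x^4 - (2569/27)x^3 + (49/18)x^2 + (3/2)x - 1/2

S_{-3} f = (729/2)x^6 + (567/4)x^4 + 189x^3 - 3x
D_q f = (91/243)x^5 + (35/27)x^3 - (49/9)x^2 + 1
(S_{-3} + D_q) f = (729/2)x^6 + (91/243)x^5 + (567/4)x^4 + (5138/27)x^3 - (49/9)x^2 - 3x + 1
(-(1/2)(S_{-3} + D_q)) f = -(729/4)x^6 - (91/486)x^5 - (567/8)x^4 - (2569/27)x^3 + (49/18)x^2 + (3/2)x - 1/2


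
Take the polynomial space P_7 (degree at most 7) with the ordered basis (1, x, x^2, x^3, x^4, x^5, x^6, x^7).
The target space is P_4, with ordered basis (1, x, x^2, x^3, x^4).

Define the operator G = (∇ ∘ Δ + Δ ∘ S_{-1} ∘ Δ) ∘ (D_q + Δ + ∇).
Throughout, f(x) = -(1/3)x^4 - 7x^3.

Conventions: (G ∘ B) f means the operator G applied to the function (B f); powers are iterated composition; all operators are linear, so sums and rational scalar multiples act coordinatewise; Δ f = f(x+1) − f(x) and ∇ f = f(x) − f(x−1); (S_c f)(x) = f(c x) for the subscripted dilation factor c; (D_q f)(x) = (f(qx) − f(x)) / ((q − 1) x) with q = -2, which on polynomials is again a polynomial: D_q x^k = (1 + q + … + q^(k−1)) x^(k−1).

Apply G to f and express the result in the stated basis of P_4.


D_q f = (5/3)x^3 - 21x^2
Δ f = -(4/3)x^3 - 23x^2 - (67/3)x - 22/3
∇ f = -(4/3)x^3 - 19x^2 + (59/3)x - 20/3
(D_q + Δ + ∇) f = -x^3 - 63x^2 - (8/3)x - 14
Δ (D_q + Δ + ∇) f = -3x^2 - 129x - 200/3
∇ Δ (D_q + Δ + ∇) f = -6x - 126
Δ (D_q + Δ + ∇) f = -3x^2 - 129x - 200/3
S_{-1} Δ (D_q + Δ + ∇) f = -3x^2 + 129x - 200/3
Δ S_{-1} Δ (D_q + Δ + ∇) f = -6x + 126
(∇ ∘ Δ + Δ ∘ S_{-1} ∘ Δ) (D_q + Δ + ∇) f = -12x

the image equals g(x) = -12x


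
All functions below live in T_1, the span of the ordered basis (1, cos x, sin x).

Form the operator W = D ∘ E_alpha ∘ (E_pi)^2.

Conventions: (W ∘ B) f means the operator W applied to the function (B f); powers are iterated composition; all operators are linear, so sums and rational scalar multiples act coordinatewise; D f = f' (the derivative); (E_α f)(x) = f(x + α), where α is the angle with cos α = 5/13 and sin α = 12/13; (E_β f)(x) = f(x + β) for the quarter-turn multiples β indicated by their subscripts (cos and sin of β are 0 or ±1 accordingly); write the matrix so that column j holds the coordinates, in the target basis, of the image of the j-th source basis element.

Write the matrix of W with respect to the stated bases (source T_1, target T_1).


image of 1: 0
image of cos x: -(12/13)cos x - (5/13)sin x
image of sin x: (5/13)cos x - (12/13)sin x
each image's coordinates form column j of the matrix

the matrix is [[0, 0, 0]; [0, -12/13, 5/13]; [0, -5/13, -12/13]] (rows listed top to bottom)


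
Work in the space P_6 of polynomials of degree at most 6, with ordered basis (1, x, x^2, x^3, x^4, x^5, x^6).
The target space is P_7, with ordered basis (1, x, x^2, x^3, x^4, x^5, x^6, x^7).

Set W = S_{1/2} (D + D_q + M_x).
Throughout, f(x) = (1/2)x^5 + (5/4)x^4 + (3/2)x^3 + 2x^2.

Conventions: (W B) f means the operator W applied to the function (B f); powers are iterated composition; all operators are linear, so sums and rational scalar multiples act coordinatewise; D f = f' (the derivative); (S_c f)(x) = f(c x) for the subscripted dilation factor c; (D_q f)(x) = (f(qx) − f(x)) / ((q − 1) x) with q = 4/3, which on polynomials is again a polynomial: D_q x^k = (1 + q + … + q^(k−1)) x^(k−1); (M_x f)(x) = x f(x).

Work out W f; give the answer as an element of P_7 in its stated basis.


the result is g(x) = (1/128)x^6 + (5/128)x^5 + (1429/2592)x^4 + (1631/864)x^3 + (8/3)x^2 + (13/3)x

D f = (5/2)x^4 + 5x^3 + (9/2)x^2 + 4x
D_q f = (781/162)x^4 + (875/108)x^3 + (37/6)x^2 + (14/3)x
M_x f = (1/2)x^6 + (5/4)x^5 + (3/2)x^4 + 2x^3
(D + D_q + M_x) f = (1/2)x^6 + (5/4)x^5 + (1429/162)x^4 + (1631/108)x^3 + (32/3)x^2 + (26/3)x
S_{1/2} (D + D_q + M_x) f = (1/128)x^6 + (5/128)x^5 + (1429/2592)x^4 + (1631/864)x^3 + (8/3)x^2 + (13/3)x


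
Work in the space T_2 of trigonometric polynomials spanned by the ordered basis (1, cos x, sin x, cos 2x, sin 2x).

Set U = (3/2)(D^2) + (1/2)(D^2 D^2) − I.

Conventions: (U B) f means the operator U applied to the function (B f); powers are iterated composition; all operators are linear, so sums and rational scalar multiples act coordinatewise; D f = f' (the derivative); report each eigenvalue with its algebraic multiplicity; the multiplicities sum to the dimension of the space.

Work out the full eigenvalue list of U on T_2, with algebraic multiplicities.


λ = -2 (multiplicity 2), λ = -1 (multiplicity 1), λ = 1 (multiplicity 2)

image of 1: -1
image of cos x: -2cos x
image of sin x: -2sin x
image of cos 2x: cos 2x
image of sin 2x: sin 2x
the matrix is diagonal; its diagonal is (-1, -2, -2, 1, 1)
for a triangular matrix the eigenvalues are the diagonal entries, with algebraic multiplicity their repetition count


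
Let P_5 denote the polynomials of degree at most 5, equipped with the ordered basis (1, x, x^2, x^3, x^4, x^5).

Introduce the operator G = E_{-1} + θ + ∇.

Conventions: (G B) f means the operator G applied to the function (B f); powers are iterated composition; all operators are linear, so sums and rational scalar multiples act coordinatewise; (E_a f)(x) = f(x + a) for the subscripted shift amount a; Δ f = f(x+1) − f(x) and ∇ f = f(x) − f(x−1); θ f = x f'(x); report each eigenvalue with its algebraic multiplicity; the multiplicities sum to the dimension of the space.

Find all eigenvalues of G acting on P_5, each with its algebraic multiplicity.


image of 1: 1
image of x: 2x
image of x^2: 3x^2
image of x^3: 4x^3
image of x^4: 5x^4
image of x^5: 6x^5
the matrix is upper triangular; its diagonal is (1, 2, 3, 4, 5, 6)
for a triangular matrix the eigenvalues are the diagonal entries, with algebraic multiplicity their repetition count

λ = 1 (multiplicity 1), λ = 2 (multiplicity 1), λ = 3 (multiplicity 1), λ = 4 (multiplicity 1), λ = 5 (multiplicity 1), λ = 6 (multiplicity 1)


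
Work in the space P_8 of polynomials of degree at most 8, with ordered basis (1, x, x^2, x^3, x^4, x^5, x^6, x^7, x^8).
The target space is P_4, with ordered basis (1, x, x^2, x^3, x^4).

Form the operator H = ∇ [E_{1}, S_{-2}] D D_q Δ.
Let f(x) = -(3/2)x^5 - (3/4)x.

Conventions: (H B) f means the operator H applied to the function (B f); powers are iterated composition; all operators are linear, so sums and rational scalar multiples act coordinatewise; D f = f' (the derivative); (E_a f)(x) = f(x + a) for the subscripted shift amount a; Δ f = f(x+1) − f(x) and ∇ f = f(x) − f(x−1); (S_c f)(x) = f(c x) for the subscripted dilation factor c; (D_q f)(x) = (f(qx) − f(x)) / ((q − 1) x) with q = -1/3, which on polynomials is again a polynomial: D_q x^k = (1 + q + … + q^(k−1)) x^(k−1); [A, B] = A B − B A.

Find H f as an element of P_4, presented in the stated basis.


the result is g(x) = -200

Δ f = -(15/2)x^4 - 15x^3 - 15x^2 - (15/2)x - 9/4
D_q Δ f = -(50/9)x^3 - (35/3)x^2 - 10x - 15/2
D D_q Δ f = -(50/3)x^2 - (70/3)x - 10
S_{-2} (D D_q Δ) f = -(200/3)x^2 + (140/3)x - 10
E_{1} S_{-2} (D D_q Δ) f = -(200/3)x^2 - (260/3)x - 30
E_{1} (D D_q Δ) f = -(50/3)x^2 - (170/3)x - 50
S_{-2} E_{1} (D D_q Δ) f = -(200/3)x^2 + (340/3)x - 50
[E_{1}, S_{-2}] (D D_q Δ) f = -200x + 20
∇ [E_{1}, S_{-2}] (D D_q Δ) f = -200


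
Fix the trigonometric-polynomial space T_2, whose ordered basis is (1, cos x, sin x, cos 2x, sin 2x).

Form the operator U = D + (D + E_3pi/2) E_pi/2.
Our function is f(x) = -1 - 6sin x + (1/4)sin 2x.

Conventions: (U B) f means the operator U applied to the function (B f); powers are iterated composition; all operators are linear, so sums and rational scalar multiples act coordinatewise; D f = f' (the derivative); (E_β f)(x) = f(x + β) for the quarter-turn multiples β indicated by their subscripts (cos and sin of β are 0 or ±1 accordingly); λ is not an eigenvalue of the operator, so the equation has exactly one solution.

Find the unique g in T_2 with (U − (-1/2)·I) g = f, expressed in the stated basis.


g(x) = -2/3 + (24/5)cos x - (12/5)sin x + (1/6)sin 2x

write g with unknown coordinates in the stated basis and equate coefficients in (U − (-1/2)·I) g = f
solving from the highest basis element down gives g = -2/3 + (24/5)cos x - (12/5)sin x + (1/6)sin 2x
check: U g = -2/3 - (12/5)cos x - (24/5)sin x + (1/6)sin 2x
so U g − (-1/2)·g = -1 - 6sin x + (1/4)sin 2x = f ✓


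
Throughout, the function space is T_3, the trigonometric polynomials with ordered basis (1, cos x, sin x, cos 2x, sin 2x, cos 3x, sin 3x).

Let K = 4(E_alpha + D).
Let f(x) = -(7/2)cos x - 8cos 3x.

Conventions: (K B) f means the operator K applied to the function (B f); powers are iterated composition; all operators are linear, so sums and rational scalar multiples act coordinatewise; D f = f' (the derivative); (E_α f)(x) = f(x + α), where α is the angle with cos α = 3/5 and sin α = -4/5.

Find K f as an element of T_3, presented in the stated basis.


E_alpha f = -(21/10)cos x - (14/5)sin x + (936/125)cos 3x - (352/125)sin 3x
D f = (7/2)sin x + 24sin 3x
(E_alpha + D) f = -(21/10)cos x + (7/10)sin x + (936/125)cos 3x + (2648/125)sin 3x
(4(E_alpha + D)) f = -(42/5)cos x + (14/5)sin x + (3744/125)cos 3x + (10592/125)sin 3x

the result is g(x) = -(42/5)cos x + (14/5)sin x + (3744/125)cos 3x + (10592/125)sin 3x


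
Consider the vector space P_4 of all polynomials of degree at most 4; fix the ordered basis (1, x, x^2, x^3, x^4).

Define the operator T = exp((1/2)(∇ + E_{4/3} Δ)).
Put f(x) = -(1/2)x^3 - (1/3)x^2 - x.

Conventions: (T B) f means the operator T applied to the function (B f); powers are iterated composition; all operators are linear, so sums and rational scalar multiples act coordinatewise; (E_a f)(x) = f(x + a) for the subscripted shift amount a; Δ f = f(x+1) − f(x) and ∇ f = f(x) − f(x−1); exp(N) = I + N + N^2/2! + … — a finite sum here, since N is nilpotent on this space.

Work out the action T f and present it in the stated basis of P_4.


order-1 term: -(3/2)x^2 - (8/3)x - 77/18
order-2 term: -(3/2)x - 7/3
order-3 term: -1/2
the series for exp((1/2)(∇ + E_{4/3} Δ)) f terminates at order 3
exp((1/2)(∇ + E_{4/3} Δ)) f = -(1/2)x^3 - (11/6)x^2 - (31/6)x - 64/9

the result is g(x) = -(1/2)x^3 - (11/6)x^2 - (31/6)x - 64/9


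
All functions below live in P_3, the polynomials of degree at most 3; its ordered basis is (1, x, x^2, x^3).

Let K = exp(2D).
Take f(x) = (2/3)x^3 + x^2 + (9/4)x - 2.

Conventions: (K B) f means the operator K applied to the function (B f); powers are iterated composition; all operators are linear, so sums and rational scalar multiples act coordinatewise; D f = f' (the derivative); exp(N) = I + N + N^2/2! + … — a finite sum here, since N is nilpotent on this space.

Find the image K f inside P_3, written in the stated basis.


the image equals g(x) = (2/3)x^3 + 5x^2 + (57/4)x + 71/6

order-1 term: 4x^2 + 4x + 9/2
order-2 term: 8x + 4
order-3 term: 16/3
the series for exp(2D) f terminates at order 3
exp(2D) f = (2/3)x^3 + 5x^2 + (57/4)x + 71/6


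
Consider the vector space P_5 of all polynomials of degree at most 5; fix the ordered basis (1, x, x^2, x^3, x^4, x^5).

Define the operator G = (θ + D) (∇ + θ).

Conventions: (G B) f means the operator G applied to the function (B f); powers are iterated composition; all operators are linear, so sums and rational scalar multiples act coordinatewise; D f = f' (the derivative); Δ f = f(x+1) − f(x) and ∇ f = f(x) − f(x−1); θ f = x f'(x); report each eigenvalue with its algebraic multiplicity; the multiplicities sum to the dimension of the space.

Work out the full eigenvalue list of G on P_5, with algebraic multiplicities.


λ = 0 (multiplicity 1), λ = 1 (multiplicity 1), λ = 4 (multiplicity 1), λ = 9 (multiplicity 1), λ = 16 (multiplicity 1), λ = 25 (multiplicity 1)

image of 1: 0
image of x: x + 1
image of x^2: 4x^2 + 6x + 2
image of x^3: 9x^3 + 15x^2 + 3x - 3
image of x^4: 16x^4 + 28x^3 - 8x + 4
image of x^5: 25x^5 + 45x^4 - 10x^3 - 10x^2 + 15x - 5
the matrix is upper triangular; its diagonal is (0, 1, 4, 9, 16, 25)
for a triangular matrix the eigenvalues are the diagonal entries, with algebraic multiplicity their repetition count


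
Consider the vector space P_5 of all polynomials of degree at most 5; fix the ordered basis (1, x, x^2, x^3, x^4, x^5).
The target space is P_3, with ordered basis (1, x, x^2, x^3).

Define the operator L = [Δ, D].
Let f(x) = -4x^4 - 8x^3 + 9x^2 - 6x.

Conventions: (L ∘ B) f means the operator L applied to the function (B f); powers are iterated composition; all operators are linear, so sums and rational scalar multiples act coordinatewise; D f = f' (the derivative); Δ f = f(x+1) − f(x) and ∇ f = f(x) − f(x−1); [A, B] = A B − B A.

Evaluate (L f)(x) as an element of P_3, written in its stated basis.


D f = -16x^3 - 24x^2 + 18x - 6
Δ D f = -48x^2 - 96x - 22
Δ f = -16x^3 - 48x^2 - 22x - 9
D Δ f = -48x^2 - 96x - 22
[Δ, D] f = 0

the image equals g(x) = 0


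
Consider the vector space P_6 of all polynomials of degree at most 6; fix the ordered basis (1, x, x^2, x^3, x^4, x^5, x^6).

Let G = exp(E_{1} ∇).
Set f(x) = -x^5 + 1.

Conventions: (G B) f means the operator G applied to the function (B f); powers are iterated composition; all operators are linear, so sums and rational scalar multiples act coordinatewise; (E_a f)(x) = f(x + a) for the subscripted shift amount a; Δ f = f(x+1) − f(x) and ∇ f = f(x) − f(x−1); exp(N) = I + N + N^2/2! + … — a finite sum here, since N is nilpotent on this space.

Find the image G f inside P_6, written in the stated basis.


the result is g(x) = -x^5 - 5x^4 - 20x^3 - 50x^2 - 75x - 51

order-1 term: -5x^4 - 10x^3 - 10x^2 - 5x - 1
order-2 term: -10x^3 - 30x^2 - 35x - 15
order-3 term: -10x^2 - 30x - 25
order-4 term: -5x - 10
order-5 term: -1
the series for exp(E_{1} ∇) f terminates at order 5
exp(E_{1} ∇) f = -x^5 - 5x^4 - 20x^3 - 50x^2 - 75x - 51


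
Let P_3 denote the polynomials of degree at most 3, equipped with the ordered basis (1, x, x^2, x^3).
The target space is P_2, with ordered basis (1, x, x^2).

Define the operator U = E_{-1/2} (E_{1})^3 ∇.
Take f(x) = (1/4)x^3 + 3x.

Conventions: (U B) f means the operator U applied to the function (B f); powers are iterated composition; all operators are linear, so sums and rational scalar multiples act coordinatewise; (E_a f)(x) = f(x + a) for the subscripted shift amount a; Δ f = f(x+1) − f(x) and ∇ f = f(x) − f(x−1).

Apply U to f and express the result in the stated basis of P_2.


∇ f = (3/4)x^2 - (3/4)x + 13/4
E_{1} ∇ f = (3/4)x^2 + (3/4)x + 13/4
E_{1} E_{1} ∇ f = (3/4)x^2 + (9/4)x + 19/4
E_{1} E_{1} E_{1} ∇ f = (3/4)x^2 + (15/4)x + 31/4
E_{-1/2} (E_{1})^3 ∇ f = (3/4)x^2 + 3x + 97/16

the image equals g(x) = (3/4)x^2 + 3x + 97/16


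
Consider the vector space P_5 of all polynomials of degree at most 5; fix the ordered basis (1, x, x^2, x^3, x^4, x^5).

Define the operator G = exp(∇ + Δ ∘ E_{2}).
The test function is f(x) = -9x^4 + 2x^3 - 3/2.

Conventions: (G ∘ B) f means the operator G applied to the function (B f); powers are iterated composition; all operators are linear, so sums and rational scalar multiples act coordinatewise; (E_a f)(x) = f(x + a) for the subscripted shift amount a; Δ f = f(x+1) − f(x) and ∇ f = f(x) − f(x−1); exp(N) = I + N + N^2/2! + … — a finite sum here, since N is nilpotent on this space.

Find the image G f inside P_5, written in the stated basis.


g(x) = -9x^4 - 70x^3 - 420x^2 - 1824x - 6707/2

order-1 term: -72x^3 - 204x^2 - 696x - 536
order-2 term: -216x^2 - 840x - 1824
order-3 term: -288x - 848
order-4 term: -144
the series for exp(∇ + Δ ∘ E_{2}) f terminates at order 4
exp(∇ + Δ ∘ E_{2}) f = -9x^4 - 70x^3 - 420x^2 - 1824x - 6707/2


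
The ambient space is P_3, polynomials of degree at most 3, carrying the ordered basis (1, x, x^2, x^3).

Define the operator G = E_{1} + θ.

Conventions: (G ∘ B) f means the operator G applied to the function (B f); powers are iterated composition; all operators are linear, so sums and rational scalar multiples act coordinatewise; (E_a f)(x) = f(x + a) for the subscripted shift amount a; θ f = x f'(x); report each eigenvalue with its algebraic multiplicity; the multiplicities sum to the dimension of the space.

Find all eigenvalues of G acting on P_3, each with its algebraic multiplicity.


λ = 1 (multiplicity 1), λ = 2 (multiplicity 1), λ = 3 (multiplicity 1), λ = 4 (multiplicity 1)

image of 1: 1
image of x: 2x + 1
image of x^2: 3x^2 + 2x + 1
image of x^3: 4x^3 + 3x^2 + 3x + 1
the matrix is upper triangular; its diagonal is (1, 2, 3, 4)
for a triangular matrix the eigenvalues are the diagonal entries, with algebraic multiplicity their repetition count


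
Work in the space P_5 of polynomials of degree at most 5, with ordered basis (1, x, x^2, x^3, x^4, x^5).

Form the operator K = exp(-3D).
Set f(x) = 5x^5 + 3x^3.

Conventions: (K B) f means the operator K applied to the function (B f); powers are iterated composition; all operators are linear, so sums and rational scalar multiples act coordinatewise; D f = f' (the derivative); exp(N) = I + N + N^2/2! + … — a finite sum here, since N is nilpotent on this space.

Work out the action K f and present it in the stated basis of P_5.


order-1 term: -75x^4 - 27x^2
order-2 term: 450x^3 + 81x
order-3 term: -1350x^2 - 81
order-4 term: 2025x
order-5 term: -1215
the series for exp(-3D) f terminates at order 5
exp(-3D) f = 5x^5 - 75x^4 + 453x^3 - 1377x^2 + 2106x - 1296

the image equals g(x) = 5x^5 - 75x^4 + 453x^3 - 1377x^2 + 2106x - 1296


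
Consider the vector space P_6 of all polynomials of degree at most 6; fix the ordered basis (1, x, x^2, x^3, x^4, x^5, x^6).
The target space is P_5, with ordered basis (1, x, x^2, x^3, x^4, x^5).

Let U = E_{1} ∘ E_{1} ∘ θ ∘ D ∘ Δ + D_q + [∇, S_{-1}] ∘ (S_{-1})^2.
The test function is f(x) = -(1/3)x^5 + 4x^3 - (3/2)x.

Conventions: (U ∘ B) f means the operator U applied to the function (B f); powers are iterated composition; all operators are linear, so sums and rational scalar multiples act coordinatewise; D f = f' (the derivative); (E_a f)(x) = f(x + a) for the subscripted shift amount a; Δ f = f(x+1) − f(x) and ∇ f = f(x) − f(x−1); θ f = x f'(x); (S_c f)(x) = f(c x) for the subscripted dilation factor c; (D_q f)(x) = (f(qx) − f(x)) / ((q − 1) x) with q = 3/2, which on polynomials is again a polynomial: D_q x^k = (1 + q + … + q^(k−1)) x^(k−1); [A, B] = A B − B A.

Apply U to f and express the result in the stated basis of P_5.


g(x) = -(17/16)x^4 - 20x^3 - (415/3)x^2 - (908/3)x - 1267/6

Δ f = -(5/3)x^4 - (10/3)x^3 + (26/3)x^2 + (31/3)x + 13/6
D Δ f = -(20/3)x^3 - 10x^2 + (52/3)x + 31/3
θ D Δ f = -20x^3 - 20x^2 + (52/3)x
E_{1} θ D Δ f = -20x^3 - 80x^2 - (248/3)x - 68/3
E_{1} (E_{1} ∘ θ ∘ D) Δ f = -20x^3 - 140x^2 - (908/3)x - 616/3
D_q f = -(211/48)x^4 + 19x^2 - 3/2
S_{-1} f = (1/3)x^5 - 4x^3 + (3/2)x
S_{-1} S_{-1} f = -(1/3)x^5 + 4x^3 - (3/2)x
S_{-1} (S_{-1})^2 f = (1/3)x^5 - 4x^3 + (3/2)x
∇ S_{-1} (S_{-1})^2 f = (5/3)x^4 - (10/3)x^3 - (26/3)x^2 + (31/3)x - 13/6
∇ (S_{-1})^2 f = -(5/3)x^4 + (10/3)x^3 + (26/3)x^2 - (31/3)x + 13/6
S_{-1} ∇ (S_{-1})^2 f = -(5/3)x^4 - (10/3)x^3 + (26/3)x^2 + (31/3)x + 13/6
[∇, S_{-1}] (S_{-1})^2 f = (10/3)x^4 - (52/3)x^2 - 13/3
(E_{1} ∘ E_{1} ∘ θ ∘ D ∘ Δ + D_q + [∇, S_{-1}] ∘ (S_{-1})^2) f = -(17/16)x^4 - 20x^3 - (415/3)x^2 - (908/3)x - 1267/6
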